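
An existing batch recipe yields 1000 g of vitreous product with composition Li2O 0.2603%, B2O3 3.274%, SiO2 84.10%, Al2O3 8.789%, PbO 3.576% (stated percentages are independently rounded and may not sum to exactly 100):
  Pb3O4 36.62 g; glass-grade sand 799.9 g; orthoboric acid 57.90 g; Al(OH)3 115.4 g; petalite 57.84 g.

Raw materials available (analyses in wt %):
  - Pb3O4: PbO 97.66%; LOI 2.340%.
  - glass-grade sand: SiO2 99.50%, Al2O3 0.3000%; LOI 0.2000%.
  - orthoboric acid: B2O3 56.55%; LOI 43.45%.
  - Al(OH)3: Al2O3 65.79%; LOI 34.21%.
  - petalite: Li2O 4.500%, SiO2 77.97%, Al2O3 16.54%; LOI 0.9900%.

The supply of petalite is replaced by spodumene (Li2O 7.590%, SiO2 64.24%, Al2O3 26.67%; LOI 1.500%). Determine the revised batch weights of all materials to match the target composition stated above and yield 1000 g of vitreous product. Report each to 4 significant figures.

Revised batch per 1000 g vitreous product:
  Pb3O4: 36.62 g
  glass-grade sand: 823.1 g
  orthoboric acid: 57.90 g
  Al(OH)3: 115.9 g
  spodumene: 34.30 g
Total batch = 1068 g; LOI loss = 67.82 g

Each numeric step holds full float precision throughout — in-progress results are printed (rounded to four significant digits) alongside each step — every reported result takes exactly one rounding; derived quantities, which include the five compositions, totals, yield, ignition loss, net glass mass, are computed in full precision, exactly as printed in the problem or the answer, from the weighed amounts per 1000 g of glass.
Per-oxide target masses for 1000 g vitreous product:
  Li2O: 0.2603% × 1000 = 2.603 g
  B2O3: 3.274% × 1000 = 32.74 g
  SiO2: 84.10% × 1000 = 841.0 g
  Al2O3: 8.789% × 1000 = 87.89 g
  PbO: 3.576% × 1000 = 35.76 g
Per-oxide balance check working from each reported weight, at the basis given (sum by sum, the targets are met given rounding of the digits):
  Li2O: 34.30·0.07590 = 2.603 g (target 2.603 g)
  B2O3: 57.90·0.5655 = 32.74 g (target 32.74 g)
  SiO2: 823.1·0.9950 + 34.30·0.6424 = 841.0 g (target 841.0 g)
  Al2O3: 823.1·0.003000 + 115.9·0.6579 + 34.30·0.2667 = 87.87 g (target 87.89 g)
  PbO: 36.62·0.9766 = 35.76 g (target 35.76 g)
Mass balance on the glass: Σ batch − LOI loss = 1000 g (per-oxide target masses sum to 1000 g; basis as stated: 1000 g — differing by rounding only).
Whole-batch sum: Σ batch = 1068 g; Σ batch·LOI gives LOI loss = 67.82 g; as yield: glass ÷ batch → 93.65%.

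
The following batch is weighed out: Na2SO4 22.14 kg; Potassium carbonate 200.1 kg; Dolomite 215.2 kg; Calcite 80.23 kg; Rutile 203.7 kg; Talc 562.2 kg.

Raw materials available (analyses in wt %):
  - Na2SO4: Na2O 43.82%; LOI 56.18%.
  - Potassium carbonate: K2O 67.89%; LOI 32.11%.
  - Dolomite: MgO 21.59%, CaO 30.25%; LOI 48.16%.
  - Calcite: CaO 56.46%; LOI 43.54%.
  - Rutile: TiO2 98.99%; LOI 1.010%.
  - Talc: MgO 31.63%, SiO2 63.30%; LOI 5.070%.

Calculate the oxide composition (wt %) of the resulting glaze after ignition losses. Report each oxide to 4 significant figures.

In-progress results appear, with 4-significant-figure rounding, at each printed step — the whole derivation runs at full float precision from first step to last — each reported value is rounded once only — the derived quantities are recomputed from the weighed amounts on 1038 kg of glass at full precision (the yield, LOI, the totals, glass mass, the six compositions), as set out in problem or answer.
Per-oxide mass from batch:
  MgO: 215.2·0.2159 + 562.2·0.3163 = 224.3 kg
  SiO2: 562.2·0.6330 = 355.9 kg
  K2O: 200.1·0.6789 = 135.8 kg
  Na2O: 22.14·0.4382 = 9.702 kg
  CaO: 215.2·0.3025 + 80.23·0.5646 = 110.4 kg
  TiO2: 203.7·0.9899 = 201.6 kg
LOI: 22.14·0.5618 + 200.1·0.3211 + 215.2·0.4816 + 80.23·0.4354 + 203.7·0.01010 + 562.2·0.05070 = 245.8 kg
Resulting glass, batch − LOI: 1284 − 245.8 = 1038 kg (matching Σ of the oxides)
each oxide over glass, ×100, is wt %

Glass mass = 1038 kg (batch 1284 − LOI 245.8).
Composition: MgO 21.61%, SiO2 34.29%, K2O 13.09%, Na2O 0.9349%, CaO 10.64%, TiO2 19.43%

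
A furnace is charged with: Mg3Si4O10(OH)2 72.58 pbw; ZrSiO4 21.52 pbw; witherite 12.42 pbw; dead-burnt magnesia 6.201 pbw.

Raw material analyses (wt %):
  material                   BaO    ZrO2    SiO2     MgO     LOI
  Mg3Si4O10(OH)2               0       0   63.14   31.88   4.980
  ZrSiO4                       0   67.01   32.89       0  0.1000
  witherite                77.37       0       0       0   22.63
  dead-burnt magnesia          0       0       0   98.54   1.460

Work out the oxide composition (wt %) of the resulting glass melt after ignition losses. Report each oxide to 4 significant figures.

All arithmetic runs at full precision through every step; the intermediate values are printed (rounded to 4 significant figures) in the working; each reported number takes a single rounding. The derived quantities are rebuilt in full float precision (the four compositions, ignition loss, the totals, net glass mass, the yield) from the batch weights for 106.2 pbw of glass as written in either problem or answer.
Oxide-by-oxide delivered mass:
  BaO: 12.42·0.7737 = 9.609 pbw
  ZrO2: 21.52·0.6701 = 14.42 pbw
  SiO2: 72.58·0.6314 + 21.52·0.3289 = 52.90 pbw
  MgO: 72.58·0.3188 + 6.201·0.9854 = 29.25 pbw
LOI: 72.58·0.04980 + 21.52·0.001000 + 12.42·0.2263 + 6.201·0.01460 = 6.537 pbw
Glass mass = batch − LOI = 112.7 − 6.537 = 106.2 pbw (the oxide masses sum to this)
wt % = oxide mass / glass mass × 100

Glass mass = 106.2 pbw (batch 112.7 − LOI 6.537).
Composition: BaO 9.050%, ZrO2 13.58%, SiO2 49.82%, MgO 27.55%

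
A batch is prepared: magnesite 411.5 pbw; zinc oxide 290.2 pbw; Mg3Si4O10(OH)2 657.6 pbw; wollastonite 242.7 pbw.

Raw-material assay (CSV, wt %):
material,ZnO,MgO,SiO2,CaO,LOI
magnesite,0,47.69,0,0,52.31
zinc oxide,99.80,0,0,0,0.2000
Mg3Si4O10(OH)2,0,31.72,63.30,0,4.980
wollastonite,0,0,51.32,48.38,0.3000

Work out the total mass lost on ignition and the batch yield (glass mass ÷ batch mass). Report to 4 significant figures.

Intermediates appear (rounded to four significant digits) at each printed step — each numeric step runs at exact precision at every stage; each reported result takes a single rounding. All derived quantities (net glass mass, the totals, four oxide percentages, yield, ignition loss) are rebuilt from the batch weights for 1353 pbw of glass in full precision, as they appear in problem or answer.
Each material's LOI contribution:
  magnesite: 411.5 × 0.5231 = 215.3 pbw
  zinc oxide: 290.2 × 0.002000 = 0.5804 pbw
  Mg3Si4O10(OH)2: 657.6 × 0.04980 = 32.75 pbw
  wollastonite: 242.7 × 0.003000 = 0.7281 pbw
Total LOI = 249.3 pbw
Glass = batch − LOI = 1602 − 249.3 = 1353 pbw

LOI loss = 249.3 pbw; glass = 1353 pbw; yield = 84.44%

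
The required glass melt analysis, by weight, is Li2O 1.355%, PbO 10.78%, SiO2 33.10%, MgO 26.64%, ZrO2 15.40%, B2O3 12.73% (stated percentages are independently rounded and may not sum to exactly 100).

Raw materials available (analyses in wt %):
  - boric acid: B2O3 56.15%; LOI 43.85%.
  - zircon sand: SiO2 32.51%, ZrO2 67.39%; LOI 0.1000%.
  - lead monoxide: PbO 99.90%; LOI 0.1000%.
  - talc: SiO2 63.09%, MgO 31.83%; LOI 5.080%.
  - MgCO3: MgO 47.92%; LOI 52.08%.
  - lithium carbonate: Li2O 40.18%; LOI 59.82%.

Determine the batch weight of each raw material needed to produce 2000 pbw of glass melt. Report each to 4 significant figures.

Batch per 2000 pbw glass melt:
  boric acid: 453.4 pbw
  zircon sand: 457.0 pbw
  lead monoxide: 215.8 pbw
  talc: 813.8 pbw
  MgCO3: 571.3 pbw
  lithium carbonate: 67.45 pbw
Total batch = 2579 pbw; LOI loss = 578.7 pbw; yield = 77.56%

Rounding to four significant digits extends to each intermediate as printed; each numeric step holds full float precision through every step. Exactly one rounding lands on each reported figure — the derived quantities, which include LOI, totals, the six compositions, the yield, net glass mass, are recomputed in full precision, as quoted within the question or the answer, starting from the weights on 2000 pbw of glass.
The oxide mass targets at 2000 pbw glass melt:
  Li2O: 1.355% × 2000 = 27.10 pbw
  PbO: 10.78% × 2000 = 215.6 pbw
  SiO2: 33.10% × 2000 = 662.0 pbw
  MgO: 26.64% × 2000 = 532.8 pbw
  ZrO2: 15.40% × 2000 = 308.0 pbw
  B2O3: 12.73% × 2000 = 254.6 pbw
Verifying the oxide balance per the reported batch figures, on the stated basis (oxide sums agree with the targets given rounding of the digits):
  Li2O: 67.45·0.4018 = 27.10 pbw (target 27.10 pbw)
  PbO: 215.8·0.9990 = 215.6 pbw (target 215.6 pbw)
  SiO2: 457.0·0.3251 + 813.8·0.6309 = 662.0 pbw (target 662.0 pbw)
  MgO: 813.8·0.3183 + 571.3·0.4792 = 532.8 pbw (target 532.8 pbw)
  ZrO2: 457.0·0.6739 = 308.0 pbw (target 308.0 pbw)
  B2O3: 453.4·0.5615 = 254.6 pbw (target 254.6 pbw)
Consistency of the glass mass: batch total minus LOI = 2000 pbw (targets for the oxides total 2000 pbw; against the stated basis, 2000 pbw — a pure rounding effect).
Summing the batch: Σ batch = 2579 pbw; ignition loss, Σ(batch × LOI) = 578.7 pbw; as yield: glass ÷ batch → 77.56%.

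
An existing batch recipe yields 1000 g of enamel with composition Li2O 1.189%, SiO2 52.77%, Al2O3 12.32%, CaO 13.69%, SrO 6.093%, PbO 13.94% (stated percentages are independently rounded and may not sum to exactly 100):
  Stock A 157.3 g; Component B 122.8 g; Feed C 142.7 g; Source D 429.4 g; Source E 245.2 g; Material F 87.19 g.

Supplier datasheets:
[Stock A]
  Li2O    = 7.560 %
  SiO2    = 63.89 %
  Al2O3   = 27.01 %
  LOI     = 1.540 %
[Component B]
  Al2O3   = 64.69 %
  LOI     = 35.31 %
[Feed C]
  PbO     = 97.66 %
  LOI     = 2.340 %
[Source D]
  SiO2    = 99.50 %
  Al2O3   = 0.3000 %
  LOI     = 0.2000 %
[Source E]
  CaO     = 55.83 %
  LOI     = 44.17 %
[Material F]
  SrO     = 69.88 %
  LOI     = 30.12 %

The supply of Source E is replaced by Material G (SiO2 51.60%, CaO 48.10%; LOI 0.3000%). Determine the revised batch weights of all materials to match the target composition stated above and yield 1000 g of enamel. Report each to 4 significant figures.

Each numeric step maintains full float precision throughout. The intermediate values are displayed, rounded to 4 significant figures, when written out — each reported figure is rounded only once; all derived quantities, including the totals, LOI, the yield, net glass mass, six oxide percentages, are re-derived from the weighed amounts for 1000 g of glass at full float precision as quoted within the question or the answer.
Oxide-by-oxide targets in 1000 g enamel:
  Li2O: 1.189% × 1000 = 11.89 g
  SiO2: 52.77% × 1000 = 527.7 g
  Al2O3: 12.32% × 1000 = 123.2 g
  CaO: 13.69% × 1000 = 136.9 g
  SrO: 6.093% × 1000 = 60.93 g
  PbO: 13.94% × 1000 = 139.4 g
Balance tally, oxide-wise, with the batch weights as given, versus the basis set out (sum by sum, the targets are met once rounding is allowed for):
  Li2O: 157.3·0.07560 = 11.89 g (target 11.89 g)
  SiO2: 157.3·0.6389 + 281.8·0.9950 + 284.6·0.5160 = 527.7 g (target 527.7 g)
  Al2O3: 157.3·0.2701 + 123.5·0.6469 + 281.8·0.003000 = 123.2 g (target 123.2 g)
  CaO: 284.6·0.4810 = 136.9 g (target 136.9 g)
  SrO: 87.19·0.6988 = 60.93 g (target 60.93 g)
  PbO: 142.7·0.9766 = 139.4 g (target 139.4 g)
Glass-mass bookkeeping: batch Σ − ignition loss = 1000 g (per-oxide target masses sum to 1000 g; with the basis standing at 1000 g — differing by rounding only).
Total batch = Σ batch = 1077 g; LOI loss = Σ batch·LOI = 77.05 g; yield: glass divided by total = 92.85%.

Revised batch per 1000 g enamel:
  Stock A: 157.3 g
  Component B: 123.5 g
  Feed C: 142.7 g
  Source D: 281.8 g
  Material G: 284.6 g
  Material F: 87.19 g
Total batch = 1077 g; LOI loss = 77.05 g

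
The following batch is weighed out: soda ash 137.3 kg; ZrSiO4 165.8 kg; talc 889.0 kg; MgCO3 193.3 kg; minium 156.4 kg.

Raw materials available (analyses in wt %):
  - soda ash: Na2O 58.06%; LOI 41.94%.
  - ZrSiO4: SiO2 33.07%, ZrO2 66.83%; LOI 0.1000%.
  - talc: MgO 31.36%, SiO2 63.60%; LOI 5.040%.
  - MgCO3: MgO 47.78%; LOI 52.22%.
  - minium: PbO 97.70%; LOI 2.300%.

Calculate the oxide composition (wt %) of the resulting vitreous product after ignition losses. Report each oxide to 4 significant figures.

Glass mass = 1335 kg (batch 1542 − LOI 207.1).
Composition: MgO 27.81%, SiO2 46.47%, Na2O 5.973%, PbO 11.45%, ZrO2 8.302%

Each numeric step holds full precision in every operation. The intermediate values are shown rounded to 4 significant figures at each printed step. A single rounding finalizes each reported value. The derived quantities are re-derived from the batch weights at 1335 kg of glass in full float precision (totals, ignition loss, yield, five oxide percentages, net glass mass), as set out in the problem or answer text.
Per-oxide mass from batch:
  MgO: 889.0·0.3136 + 193.3·0.4778 = 371.1 kg
  SiO2: 165.8·0.3307 + 889.0·0.6360 = 620.2 kg
  Na2O: 137.3·0.5806 = 79.72 kg
  PbO: 156.4·0.9770 = 152.8 kg
  ZrO2: 165.8·0.6683 = 110.8 kg
LOI: 137.3·0.4194 + 165.8·0.001000 + 889.0·0.05040 + 193.3·0.5222 + 156.4·0.02300 = 207.1 kg
Net of LOI, the glass mass = 1542 − 207.1 = 1335 kg (matching Σ of the oxides)
wt % = 100 × oxide mass / glass mass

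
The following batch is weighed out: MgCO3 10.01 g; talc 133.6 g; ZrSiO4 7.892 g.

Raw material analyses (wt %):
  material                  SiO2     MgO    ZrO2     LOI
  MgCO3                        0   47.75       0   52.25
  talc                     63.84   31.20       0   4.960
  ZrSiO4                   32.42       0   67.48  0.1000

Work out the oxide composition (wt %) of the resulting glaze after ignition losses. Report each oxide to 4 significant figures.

Glass mass = 139.6 g (batch 151.5 − LOI 11.86).
Composition: SiO2 62.91%, MgO 33.27%, ZrO2 3.814%

Working values appear, rounded to 4 significant digits, when written out. The working math runs at full precision at each step; every reported figure undergoes a single rounding. Derived quantities (LOI, glass mass, the totals, three oxide percentages, yield) are carried at full float precision starting from the weights for 139.6 g of glass, as set out in question or answer.
Oxide masses out of the charge:
  SiO2: 133.6·0.6384 + 7.892·0.3242 = 87.85 g
  MgO: 10.01·0.4775 + 133.6·0.3120 = 46.46 g
  ZrO2: 7.892·0.6748 = 5.326 g
LOI: 10.01·0.5225 + 133.6·0.04960 + 7.892·0.001000 = 11.86 g
The glass mass, total less LOI, = 151.5 − 11.86 = 139.6 g (equal to the oxide-mass sum)
oxide / glass × 100 gives the wt %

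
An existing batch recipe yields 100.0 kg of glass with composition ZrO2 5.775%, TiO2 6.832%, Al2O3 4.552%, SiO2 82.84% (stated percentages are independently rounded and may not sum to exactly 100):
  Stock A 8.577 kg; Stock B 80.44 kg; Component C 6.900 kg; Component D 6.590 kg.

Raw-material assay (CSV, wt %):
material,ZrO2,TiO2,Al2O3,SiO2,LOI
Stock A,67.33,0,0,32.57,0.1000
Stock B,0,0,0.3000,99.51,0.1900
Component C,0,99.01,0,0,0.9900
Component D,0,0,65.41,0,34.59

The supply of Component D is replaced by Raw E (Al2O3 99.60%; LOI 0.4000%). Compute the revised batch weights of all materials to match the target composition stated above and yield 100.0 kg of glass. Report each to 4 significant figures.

All internal work maintains full precision at each step. Intermediates appear rounded to 4 significant figures across the worked steps. A single rounding produces every reported figure; derived quantities, which include glass mass, the yield, four oxide percentages, totals, LOI, are re-derived in exact precision, as written in the problem or the answer, from the batch weights at 100.0 kg of glass.
Oxide mass targets, per 100.0 kg glass:
  ZrO2: 5.775% × 100.0 = 5.775 kg
  TiO2: 6.832% × 100.0 = 6.832 kg
  Al2O3: 4.552% × 100.0 = 4.552 kg
  SiO2: 82.84% × 100.0 = 82.84 kg
A balance pass over the oxides, working from each reported weight, under the basis named above (sums match the target masses modulo rounding of the values):
  ZrO2: 8.577·0.6733 = 5.775 kg (target 5.775 kg)
  TiO2: 6.900·0.9901 = 6.832 kg (target 6.832 kg)
  Al2O3: 80.44·0.003000 + 4.328·0.9960 = 4.552 kg (target 4.552 kg)
  SiO2: 8.577·0.3257 + 80.44·0.9951 = 82.84 kg (target 82.84 kg)
The glass-mass cross-check: whole batch net of LOI = 100.0 kg (the Σ of target masses is 100.0 kg; basis as stated: 100.0 kg — rounding explains the deltas).
Total batch = Σ batch = 100.2 kg; the LOI term Σ batch·LOI equals 0.2470 kg; yield, glass over the total, = 99.75%.

Revised batch per 100.0 kg glass:
  Stock A: 8.577 kg
  Stock B: 80.44 kg
  Component C: 6.900 kg
  Raw E: 4.328 kg
Total batch = 100.2 kg; LOI loss = 0.2470 kg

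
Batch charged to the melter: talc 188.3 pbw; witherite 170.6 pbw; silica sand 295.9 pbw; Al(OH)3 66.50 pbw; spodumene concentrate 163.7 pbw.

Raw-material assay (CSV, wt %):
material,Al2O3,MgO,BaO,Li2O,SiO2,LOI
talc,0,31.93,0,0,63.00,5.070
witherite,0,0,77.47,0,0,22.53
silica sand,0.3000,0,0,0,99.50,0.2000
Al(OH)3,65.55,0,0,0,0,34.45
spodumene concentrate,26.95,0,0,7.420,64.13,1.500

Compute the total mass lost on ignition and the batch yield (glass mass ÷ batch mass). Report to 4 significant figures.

LOI loss = 73.94 pbw; glass = 811.1 pbw; yield = 91.65%

The whole derivation maintains full precision all the way through. Values along the way are printed, with 4-significant-digit rounding, within the worked lines. Every reported number takes a single rounding; derived quantities (the yield, five oxide percentages, glass mass, totals, ignition loss) are re-derived from the batch weights per 811.1 pbw of glass at exact precision, exactly as shown in problem or answer.
Material-by-material LOI:
  talc: 188.3 × 0.05070 = 9.547 pbw
  witherite: 170.6 × 0.2253 = 38.44 pbw
  silica sand: 295.9 × 0.002000 = 0.5918 pbw
  Al(OH)3: 66.50 × 0.3445 = 22.91 pbw
  spodumene concentrate: 163.7 × 0.01500 = 2.455 pbw
Total LOI = 73.94 pbw
Glass = batch − LOI = 885.0 − 73.94 = 811.1 pbw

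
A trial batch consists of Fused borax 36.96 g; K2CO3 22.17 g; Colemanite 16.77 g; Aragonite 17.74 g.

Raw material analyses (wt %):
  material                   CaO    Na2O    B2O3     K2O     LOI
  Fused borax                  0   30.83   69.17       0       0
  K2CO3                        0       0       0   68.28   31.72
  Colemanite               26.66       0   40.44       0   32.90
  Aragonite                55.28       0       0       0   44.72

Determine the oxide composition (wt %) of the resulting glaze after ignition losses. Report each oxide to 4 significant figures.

Glass mass = 73.16 g (batch 93.64 − LOI 20.48).
Composition: CaO 19.52%, Na2O 15.58%, B2O3 44.22%, K2O 20.69%

Each numeric step runs at full float precision from start to finish; values along the way are printed rounded to four significant figures when written out; exactly one rounding lands on each reported number — the derived quantities are computed starting from the weights at 73.16 g of glass in exact precision (LOI, yield, the four compositions, net glass mass, the totals), exactly as shown in the problem or answer text.
Oxide masses out of the charge:
  CaO: 16.77·0.2666 + 17.74·0.5528 = 14.28 g
  Na2O: 36.96·0.3083 = 11.39 g
  B2O3: 36.96·0.6917 + 16.77·0.4044 = 32.35 g
  K2O: 22.17·0.6828 = 15.14 g
LOI: 22.17·0.3172 + 16.77·0.3290 + 17.74·0.4472 = 20.48 g
The glass mass, total less LOI, = 93.64 − 20.48 = 73.16 g (matching Σ of the oxides)
percent by weight: oxide/glass ×100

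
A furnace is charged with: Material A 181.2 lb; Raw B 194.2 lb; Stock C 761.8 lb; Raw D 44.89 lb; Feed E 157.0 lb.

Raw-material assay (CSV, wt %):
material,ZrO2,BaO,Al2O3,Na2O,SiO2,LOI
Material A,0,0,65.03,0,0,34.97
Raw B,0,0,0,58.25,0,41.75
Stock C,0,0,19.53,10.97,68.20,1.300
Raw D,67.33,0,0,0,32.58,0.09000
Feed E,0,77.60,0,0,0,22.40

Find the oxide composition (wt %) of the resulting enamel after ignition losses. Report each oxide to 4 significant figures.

Glass mass = 1150 lb (batch 1339 − LOI 189.6).
Composition: ZrO2 2.629%, BaO 10.60%, Al2O3 23.19%, Na2O 17.11%, SiO2 46.47%

In-progress results are shown, rounded to 4 significant figures, across the worked steps. All internal work carries full precision through every step. Every reported number is rounded exactly once; derived quantities (ignition loss, the yield, five oxide percentages, the totals, net glass mass) are re-derived at full float precision starting from the weights at 1150 lb of glass, as quoted within either problem or answer.
Mass of each oxide from the mix:
  ZrO2: 44.89·0.6733 = 30.22 lb
  BaO: 157.0·0.7760 = 121.8 lb
  Al2O3: 181.2·0.6503 + 761.8·0.1953 = 266.6 lb
  Na2O: 194.2·0.5825 + 761.8·0.1097 = 196.7 lb
  SiO2: 761.8·0.6820 + 44.89·0.3258 = 534.2 lb
LOI: 181.2·0.3497 + 194.2·0.4175 + 761.8·0.01300 + 44.89·9.000e-04 + 157.0·0.2240 = 189.6 lb
Net of LOI, the glass mass = 1339 − 189.6 = 1150 lb (consistent with Σ oxide mass)
percent share: oxide ÷ glass, ×100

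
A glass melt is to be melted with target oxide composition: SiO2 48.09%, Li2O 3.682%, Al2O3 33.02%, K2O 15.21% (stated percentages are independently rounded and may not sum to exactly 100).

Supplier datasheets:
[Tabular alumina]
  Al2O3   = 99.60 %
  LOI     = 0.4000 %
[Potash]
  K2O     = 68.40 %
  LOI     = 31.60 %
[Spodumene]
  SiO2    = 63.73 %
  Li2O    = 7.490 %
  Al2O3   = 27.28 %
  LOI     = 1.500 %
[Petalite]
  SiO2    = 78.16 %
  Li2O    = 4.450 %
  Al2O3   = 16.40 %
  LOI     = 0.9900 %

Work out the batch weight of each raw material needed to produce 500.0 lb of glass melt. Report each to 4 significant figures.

All internal work carries full float precision from start to finish. The intermediate values are displayed (rounded to 4 significant digits) on the page; every reported result is rounded a single time; all derived quantities are re-derived in full precision (yield, totals, LOI, the four compositions, net glass mass) using the weight values per 500.0 lb of glass as they appear in question or answer.
Per-oxide target masses for 500.0 lb glass melt:
  SiO2: 48.09% × 500.0 = 240.4 lb
  Li2O: 3.682% × 500.0 = 18.41 lb
  Al2O3: 33.02% × 500.0 = 165.1 lb
  K2O: 15.21% × 500.0 = 76.05 lb
Verifying the oxide balance with the batch weights as given, versus the basis set out (every target is met by its sum up to rounding of the answer):
  SiO2: 122.2·0.6373 + 208.0·0.7816 = 240.5 lb (target 240.4 lb)
  Li2O: 122.2·0.07490 + 208.0·0.04450 = 18.41 lb (target 18.41 lb)
  Al2O3: 98.04·0.9960 + 122.2·0.2728 + 208.0·0.1640 = 165.1 lb (target 165.1 lb)
  K2O: 111.2·0.6840 = 76.06 lb (target 76.05 lb)
Glass-mass bookkeeping: total batch − LOI = 500.0 lb (the Σ of target masses is 500.0 lb; versus the stated basis of 500.0 lb — gaps are rounding artifacts).
Batch grand total — Σ batch = 539.4 lb; LOI removed, Σ of batch·LOI: 39.42 lb; yield: glass divided by total = 92.69%.

Batch per 500.0 lb glass melt:
  Tabular alumina: 98.04 lb
  Potash: 111.2 lb
  Spodumene: 122.2 lb
  Petalite: 208.0 lb
Total batch = 539.4 lb; LOI loss = 39.42 lb; yield = 92.69%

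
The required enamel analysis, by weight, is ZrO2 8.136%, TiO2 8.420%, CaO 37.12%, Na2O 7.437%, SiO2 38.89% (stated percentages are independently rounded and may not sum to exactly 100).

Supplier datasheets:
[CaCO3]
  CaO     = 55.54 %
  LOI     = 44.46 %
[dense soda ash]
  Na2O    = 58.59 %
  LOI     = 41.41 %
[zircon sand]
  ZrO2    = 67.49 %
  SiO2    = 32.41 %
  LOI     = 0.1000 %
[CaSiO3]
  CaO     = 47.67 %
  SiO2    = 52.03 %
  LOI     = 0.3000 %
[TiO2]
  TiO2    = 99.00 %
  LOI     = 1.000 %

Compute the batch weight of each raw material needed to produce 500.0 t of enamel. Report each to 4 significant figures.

All internal work holds full float precision through every step. Values along the way appear with 4-significant-figure rounding when written out. Exactly one rounding goes into every reported figure — the derived quantities are rebuilt at exact precision (ignition loss, five oxide percentages, the totals, glass mass, yield) from the batch weights for 500.0 t of glass, as written in problem or answer.
Target masses of each oxide per 500.0 t enamel:
  ZrO2: 8.136% × 500.0 = 40.68 t
  TiO2: 8.420% × 500.0 = 42.10 t
  CaO: 37.12% × 500.0 = 185.6 t
  Na2O: 7.437% × 500.0 = 37.18 t
  SiO2: 38.89% × 500.0 = 194.4 t
Mass-balance tally per oxide on the weights just shown, on the stated basis (target by target, the sums agree given rounding of the digits):
  ZrO2: 60.28·0.6749 = 40.68 t (target 40.68 t)
  TiO2: 42.53·0.9900 = 42.10 t (target 42.10 t)
  CaO: 45.63·0.5554 + 336.2·0.4767 = 185.6 t (target 185.6 t)
  Na2O: 63.47·0.5859 = 37.19 t (target 37.18 t)
  SiO2: 60.28·0.3241 + 336.2·0.5203 = 194.5 t (target 194.4 t)
Glass-mass bookkeeping: total charge less LOI = 500.0 t (the Σ of target masses is 500.0 t; the stated basis being 500.0 t — differing by rounding only).
Batch grand total — Σ batch = 548.1 t; LOI removed, Σ of batch·LOI: 48.06 t; as yield: glass ÷ batch → 91.23%.

Batch per 500.0 t enamel:
  CaCO3: 45.63 t
  dense soda ash: 63.47 t
  zircon sand: 60.28 t
  CaSiO3: 336.2 t
  TiO2: 42.53 t
Total batch = 548.1 t; LOI loss = 48.06 t; yield = 91.23%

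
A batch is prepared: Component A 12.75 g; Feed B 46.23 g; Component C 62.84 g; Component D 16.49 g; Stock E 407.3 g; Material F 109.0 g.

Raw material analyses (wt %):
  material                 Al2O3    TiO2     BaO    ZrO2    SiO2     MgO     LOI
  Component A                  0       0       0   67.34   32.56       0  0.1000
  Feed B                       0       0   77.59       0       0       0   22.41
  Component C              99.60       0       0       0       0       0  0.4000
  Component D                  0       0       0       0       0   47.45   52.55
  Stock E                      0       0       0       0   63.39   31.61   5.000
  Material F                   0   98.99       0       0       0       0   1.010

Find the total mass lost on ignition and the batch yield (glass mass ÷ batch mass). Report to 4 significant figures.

LOI loss = 40.76 g; glass = 613.9 g; yield = 93.77%

Mid-chain values appear rounded to 4 significant digits within the worked lines; each numeric step holds exact precision from start to finish; a single rounding finalizes every reported value — derived quantities (net glass mass, six oxide percentages, totals, the yield, LOI) are re-derived using the weight values for 613.9 g of glass in exact precision, as given in the problem or the answer.
Per-material ignition loss:
  Component A: 12.75 × 0.001000 = 0.01275 g
  Feed B: 46.23 × 0.2241 = 10.36 g
  Component C: 62.84 × 0.004000 = 0.2514 g
  Component D: 16.49 × 0.5255 = 8.665 g
  Stock E: 407.3 × 0.05000 = 20.37 g
  Material F: 109.0 × 0.01010 = 1.101 g
Total LOI = 40.76 g
Glass = batch − LOI = 654.6 − 40.76 = 613.9 g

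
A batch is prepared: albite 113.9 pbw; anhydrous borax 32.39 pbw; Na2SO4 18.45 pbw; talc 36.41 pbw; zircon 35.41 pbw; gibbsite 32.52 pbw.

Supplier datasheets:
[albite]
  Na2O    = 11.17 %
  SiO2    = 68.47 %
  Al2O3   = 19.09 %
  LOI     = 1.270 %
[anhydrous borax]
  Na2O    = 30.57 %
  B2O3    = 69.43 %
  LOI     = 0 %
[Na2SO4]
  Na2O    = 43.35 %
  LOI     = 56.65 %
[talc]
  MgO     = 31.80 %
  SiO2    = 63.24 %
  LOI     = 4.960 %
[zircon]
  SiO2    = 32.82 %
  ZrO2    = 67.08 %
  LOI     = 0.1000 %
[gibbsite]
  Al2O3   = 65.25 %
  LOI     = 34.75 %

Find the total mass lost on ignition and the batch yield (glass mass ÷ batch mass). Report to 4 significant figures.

Every computation holds full precision from start to finish — working values are shown rounded to 4 significant figures in the printout; exactly one rounding goes into every reported result. All derived quantities, which include the six compositions, glass mass, LOI, the yield, the totals, are rebuilt at full precision, as written in the problem or the answer, starting from the weights at 244.0 pbw of glass.
Per-material ignition loss:
  albite: 113.9 × 0.01270 = 1.447 pbw
  anhydrous borax: 32.39 × 0 = 0 pbw
  Na2SO4: 18.45 × 0.5665 = 10.45 pbw
  talc: 36.41 × 0.04960 = 1.806 pbw
  zircon: 35.41 × 0.001000 = 0.03541 pbw
  gibbsite: 32.52 × 0.3475 = 11.30 pbw
Total LOI = 25.04 pbw
Glass = batch − LOI = 269.1 − 25.04 = 244.0 pbw

LOI loss = 25.04 pbw; glass = 244.0 pbw; yield = 90.69%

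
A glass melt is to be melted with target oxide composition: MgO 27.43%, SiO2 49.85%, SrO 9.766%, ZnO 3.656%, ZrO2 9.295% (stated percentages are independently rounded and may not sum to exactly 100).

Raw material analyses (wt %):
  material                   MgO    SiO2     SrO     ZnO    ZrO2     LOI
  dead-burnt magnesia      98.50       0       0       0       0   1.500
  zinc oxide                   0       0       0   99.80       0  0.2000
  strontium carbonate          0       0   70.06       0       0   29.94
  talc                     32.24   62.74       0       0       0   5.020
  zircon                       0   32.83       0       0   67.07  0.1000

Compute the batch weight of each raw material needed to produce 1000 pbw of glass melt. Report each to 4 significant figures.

Batch per 1000 pbw glass melt:
  dead-burnt magnesia: 42.15 pbw
  zinc oxide: 36.63 pbw
  strontium carbonate: 139.4 pbw
  talc: 722.0 pbw
  zircon: 138.6 pbw
Total batch = 1079 pbw; LOI loss = 78.82 pbw; yield = 92.69%

The whole derivation holds full precision from start to finish; working values are printed rounded to 4 significant digits across the worked steps — a single rounding finalizes every reported result. The derived quantities, including totals, LOI, glass mass, the five compositions, yield, are rebuilt starting from the weights for 1000 pbw of glass in exact precision as given in question or answer.
Oxide-by-oxide targets in 1000 pbw glass melt:
  MgO: 27.43% × 1000 = 274.3 pbw
  SiO2: 49.85% × 1000 = 498.5 pbw
  SrO: 9.766% × 1000 = 97.66 pbw
  ZnO: 3.656% × 1000 = 36.56 pbw
  ZrO2: 9.295% × 1000 = 92.95 pbw
Balance tally, oxide-wise, from the weights as reported, on the stated basis (summed amounts equal target values modulo rounding of the values):
  MgO: 42.15·0.9850 + 722.0·0.3224 = 274.3 pbw (target 274.3 pbw)
  SiO2: 722.0·0.6274 + 138.6·0.3283 = 498.5 pbw (target 498.5 pbw)
  SrO: 139.4·0.7006 = 97.66 pbw (target 97.66 pbw)
  ZnO: 36.63·0.9980 = 36.56 pbw (target 36.56 pbw)
  ZrO2: 138.6·0.6707 = 92.96 pbw (target 92.95 pbw)
The glass-mass cross-check: batch total minus LOI = 1000 pbw (the targets, summed, come to 1000 pbw; against the stated basis, 1000 pbw — any gap is answer rounding).
Summing the batch: Σ batch = 1079 pbw; LOI loss = Σ batch·LOI = 78.82 pbw; yield, glass over the total, = 92.69%.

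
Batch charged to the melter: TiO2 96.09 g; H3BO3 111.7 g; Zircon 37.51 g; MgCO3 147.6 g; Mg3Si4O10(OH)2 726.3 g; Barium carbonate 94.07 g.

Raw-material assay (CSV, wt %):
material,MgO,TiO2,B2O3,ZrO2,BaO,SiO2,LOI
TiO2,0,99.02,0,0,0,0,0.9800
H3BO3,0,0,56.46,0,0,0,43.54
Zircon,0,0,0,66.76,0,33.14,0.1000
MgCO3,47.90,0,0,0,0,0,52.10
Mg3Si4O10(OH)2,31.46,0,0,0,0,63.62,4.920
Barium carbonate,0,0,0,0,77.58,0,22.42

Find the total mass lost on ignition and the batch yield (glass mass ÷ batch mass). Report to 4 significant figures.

The working math maintains exact precision throughout; rounding to four significant digits extends to every mid-chain value as shown — a single rounding finalizes each reported result — derived quantities (yield, the totals, glass mass, ignition loss, the six compositions) are rebuilt from the weighed amounts at 1030 g of glass at full precision as written in the question or the answer.
Per-material ignition loss:
  TiO2: 96.09 × 0.009800 = 0.9417 g
  H3BO3: 111.7 × 0.4354 = 48.63 g
  Zircon: 37.51 × 0.001000 = 0.03751 g
  MgCO3: 147.6 × 0.5210 = 76.90 g
  Mg3Si4O10(OH)2: 726.3 × 0.04920 = 35.73 g
  Barium carbonate: 94.07 × 0.2242 = 21.09 g
Total LOI = 183.3 g
Glass = batch − LOI = 1213 − 183.3 = 1030 g

LOI loss = 183.3 g; glass = 1030 g; yield = 84.89%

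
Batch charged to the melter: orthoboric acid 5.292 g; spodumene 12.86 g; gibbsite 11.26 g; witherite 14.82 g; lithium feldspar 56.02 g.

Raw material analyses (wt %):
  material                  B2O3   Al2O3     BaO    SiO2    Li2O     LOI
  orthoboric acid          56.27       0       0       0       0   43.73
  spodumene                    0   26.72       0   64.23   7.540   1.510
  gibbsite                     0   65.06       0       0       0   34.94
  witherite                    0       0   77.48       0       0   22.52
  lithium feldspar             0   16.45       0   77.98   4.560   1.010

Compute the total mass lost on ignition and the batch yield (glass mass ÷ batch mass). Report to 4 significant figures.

LOI loss = 10.35 g; glass = 89.91 g; yield = 89.68%

In-progress results appear rounded to 4 significant figures alongside each step — the whole derivation carries full float precision all the way through; exactly one rounding lands on every reported value. The derived quantities are carried using the weight values for 89.91 g of glass at full float precision (glass mass, the totals, ignition loss, yield, five oxide percentages), precisely as stated by problem or answer.
LOI of each material in turn:
  orthoboric acid: 5.292 × 0.4373 = 2.314 g
  spodumene: 12.86 × 0.01510 = 0.1942 g
  gibbsite: 11.26 × 0.3494 = 3.934 g
  witherite: 14.82 × 0.2252 = 3.337 g
  lithium feldspar: 56.02 × 0.01010 = 0.5658 g
Total LOI = 10.35 g
Glass = batch − LOI = 100.3 − 10.35 = 89.91 g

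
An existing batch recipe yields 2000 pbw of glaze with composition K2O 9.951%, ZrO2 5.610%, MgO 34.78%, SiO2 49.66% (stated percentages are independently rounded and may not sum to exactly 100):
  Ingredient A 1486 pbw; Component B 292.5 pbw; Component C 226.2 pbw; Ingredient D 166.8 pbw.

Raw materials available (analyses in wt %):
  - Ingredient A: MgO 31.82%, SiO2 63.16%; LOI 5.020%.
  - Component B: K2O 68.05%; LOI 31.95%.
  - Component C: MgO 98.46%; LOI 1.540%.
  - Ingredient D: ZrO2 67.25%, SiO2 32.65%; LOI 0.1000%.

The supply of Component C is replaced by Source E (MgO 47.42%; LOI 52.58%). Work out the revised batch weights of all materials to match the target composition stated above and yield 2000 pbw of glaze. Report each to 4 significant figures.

Revised batch per 2000 pbw glaze:
  Ingredient A: 1486 pbw
  Component B: 292.5 pbw
  Source E: 469.6 pbw
  Ingredient D: 166.8 pbw
Total batch = 2415 pbw; LOI loss = 415.1 pbw

The intermediate values are printed (rounded to 4 significant figures) within the worked lines — full float precision is held from first step to last; exactly one rounding lands on every reported result — the derived quantities, which include glass mass, yield, LOI, totals, the four compositions, are computed in full precision, exactly as shown in the problem or the answer, from the batch weights on 2000 pbw of glass.
Oxide mass targets, per 2000 pbw glaze:
  K2O: 9.951% × 2000 = 199.0 pbw
  ZrO2: 5.610% × 2000 = 112.2 pbw
  MgO: 34.78% × 2000 = 695.6 pbw
  SiO2: 49.66% × 2000 = 993.2 pbw
Balance tally, oxide-wise, applying the batch weights above, under the basis named above (sum by sum, the targets are met up to rounding of the answer):
  K2O: 292.5·0.6805 = 199.0 pbw (target 199.0 pbw)
  ZrO2: 166.8·0.6725 = 112.2 pbw (target 112.2 pbw)
  MgO: 1486·0.3182 + 469.6·0.4742 = 695.5 pbw (target 695.6 pbw)
  SiO2: 1486·0.6316 + 166.8·0.3265 = 993.0 pbw (target 993.2 pbw)
Glass-mass sanity pass: the batch minus its LOI: 2000 pbw (targets for the oxides total 2000 pbw; against the stated basis, 2000 pbw — any gap is answer rounding).
Summing the batch: Σ batch = 2415 pbw; the LOI term Σ batch·LOI equals 415.1 pbw; yield, glass over the total, = 82.81%.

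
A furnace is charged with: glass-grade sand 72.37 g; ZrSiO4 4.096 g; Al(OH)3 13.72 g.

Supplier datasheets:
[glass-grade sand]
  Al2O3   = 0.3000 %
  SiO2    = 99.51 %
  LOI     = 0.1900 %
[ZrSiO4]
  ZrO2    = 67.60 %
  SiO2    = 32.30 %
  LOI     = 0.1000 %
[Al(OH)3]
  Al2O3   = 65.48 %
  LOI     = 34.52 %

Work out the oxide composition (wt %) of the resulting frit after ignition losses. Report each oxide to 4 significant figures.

Glass mass = 85.31 g (batch 90.19 − LOI 4.878).
Composition: Al2O3 10.79%, ZrO2 3.246%, SiO2 85.97%

The working math keeps full float precision through the solve; working values are shown, rounded to 4 significant digits, alongside each step. A single rounding produces every reported number; all derived quantities (net glass mass, LOI, yield, totals, the three compositions) are rebuilt starting from the weights on 85.31 g of glass in full precision, exactly as printed in problem or answer.
What the batch supplies per oxide:
  Al2O3: 72.37·0.003000 + 13.72·0.6548 = 9.201 g
  ZrO2: 4.096·0.6760 = 2.769 g
  SiO2: 72.37·0.9951 + 4.096·0.3230 = 73.34 g
LOI: 72.37·0.001900 + 4.096·0.001000 + 13.72·0.3452 = 4.878 g
Net of LOI, the glass mass = 90.19 − 4.878 = 85.31 g (= the summed oxide contributions)
wt %: oxide over glass, times 100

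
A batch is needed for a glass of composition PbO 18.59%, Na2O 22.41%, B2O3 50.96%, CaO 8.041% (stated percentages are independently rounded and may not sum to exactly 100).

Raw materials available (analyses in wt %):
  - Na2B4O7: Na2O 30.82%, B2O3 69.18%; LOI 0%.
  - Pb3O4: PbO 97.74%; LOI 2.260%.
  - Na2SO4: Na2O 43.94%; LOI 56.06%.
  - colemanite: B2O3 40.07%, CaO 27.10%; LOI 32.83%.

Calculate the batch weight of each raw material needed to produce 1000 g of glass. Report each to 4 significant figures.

Batch per 1000 g glass:
  Na2B4O7: 564.8 g
  Pb3O4: 190.2 g
  Na2SO4: 113.9 g
  colemanite: 296.7 g
Total batch = 1166 g; LOI loss = 165.6 g; yield = 85.80%

Working values are printed, rounded to 4 significant digits, across the worked steps; all arithmetic carries full precision at each step — exactly one rounding is applied to every reported figure — all derived quantities (net glass mass, the four compositions, the totals, the yield, ignition loss) are re-derived at full precision starting from the weights on 1000 g of glass, exactly as printed in the question or the answer.
Oxide mass targets, per 1000 g glass:
  PbO: 18.59% × 1000 = 185.9 g
  Na2O: 22.41% × 1000 = 224.1 g
  B2O3: 50.96% × 1000 = 509.6 g
  CaO: 8.041% × 1000 = 80.41 g
Per-oxide balance check applying the batch weights above, for the quoted basis mass (sums match the target masses inside rounding margins):
  PbO: 190.2·0.9774 = 185.9 g (target 185.9 g)
  Na2O: 564.8·0.3082 + 113.9·0.4394 = 224.1 g (target 224.1 g)
  B2O3: 564.8·0.6918 + 296.7·0.4007 = 509.6 g (target 509.6 g)
  CaO: 296.7·0.2710 = 80.41 g (target 80.41 g)
Consistency of the glass mass: Σ batch − LOI loss = 1000 g (summing oxide targets gives 1000 g; with the basis standing at 1000 g — rounding explains the deltas).
Summing the batch: Σ batch = 1166 g; Σ batch·LOI gives LOI loss = 165.6 g; yield, glass over the total, = 85.80%.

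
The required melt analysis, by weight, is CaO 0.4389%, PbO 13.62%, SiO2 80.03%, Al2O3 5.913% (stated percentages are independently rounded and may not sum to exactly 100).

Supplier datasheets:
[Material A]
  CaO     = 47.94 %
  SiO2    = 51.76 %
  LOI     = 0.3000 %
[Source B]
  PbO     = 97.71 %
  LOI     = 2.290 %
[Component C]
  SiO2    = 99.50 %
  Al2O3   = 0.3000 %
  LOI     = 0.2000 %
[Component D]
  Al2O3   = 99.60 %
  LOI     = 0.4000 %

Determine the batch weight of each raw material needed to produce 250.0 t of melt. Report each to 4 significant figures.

The whole derivation keeps full precision through every step — in-progress results appear rounded off to 4 significant digits within the worked lines — each reported figure sees exactly one rounding. All derived quantities (the four compositions, totals, yield, net glass mass, ignition loss) are carried at exact precision from the batch weights for 250.0 t of glass as quoted within problem or answer.
The oxide mass targets at 250.0 t melt:
  CaO: 0.4389% × 250.0 = 1.097 t
  PbO: 13.62% × 250.0 = 34.05 t
  SiO2: 80.03% × 250.0 = 200.1 t
  Al2O3: 5.913% × 250.0 = 14.78 t
Verifying the oxide balance with the batch weights as given, versus the basis set out (oxide sums agree with the targets modulo rounding of the values):
  CaO: 2.289·0.4794 = 1.097 t (target 1.097 t)
  PbO: 34.85·0.9771 = 34.05 t (target 34.05 t)
  SiO2: 2.289·0.5176 + 199.9·0.9950 = 200.1 t (target 200.1 t)
  Al2O3: 199.9·0.003000 + 14.24·0.9960 = 14.78 t (target 14.78 t)
Mass balance on the glass: net batch after ignition = 250.0 t (the Σ of target masses is 250.0 t; versus the stated basis of 250.0 t — differing by rounding only).
Summing the batch: Σ batch = 251.3 t; LOI loss = Σ batch·LOI = 1.262 t; as yield: glass ÷ batch → 99.50%.

Batch per 250.0 t melt:
  Material A: 2.289 t
  Source B: 34.85 t
  Component C: 199.9 t
  Component D: 14.24 t
Total batch = 251.3 t; LOI loss = 1.262 t; yield = 99.50%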